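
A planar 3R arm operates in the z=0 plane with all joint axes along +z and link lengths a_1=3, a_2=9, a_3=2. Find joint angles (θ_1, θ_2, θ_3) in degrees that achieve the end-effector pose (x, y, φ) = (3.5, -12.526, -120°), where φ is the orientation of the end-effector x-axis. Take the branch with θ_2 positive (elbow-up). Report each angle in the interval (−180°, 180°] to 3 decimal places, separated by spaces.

wrist centre = target − a_3·(cos φ, sin φ) = (4.5000, -10.7939)
cos θ_2 = (136.7593−3²−9²)/(2·3·9) = 0.8659; θ_2 = 30.0128° (elbow-up)
β = atan2(-10.7939,4.5000) = -67.3687°; ψ = atan2(4.5017,10.7932) = 22.6405°
θ_1 = β − ψ = -90.0092°
θ_3 = φ − θ_1 − θ_2 = -60.0036° (wrapped to (-180°,180°])

-90.009 30.013 -60.004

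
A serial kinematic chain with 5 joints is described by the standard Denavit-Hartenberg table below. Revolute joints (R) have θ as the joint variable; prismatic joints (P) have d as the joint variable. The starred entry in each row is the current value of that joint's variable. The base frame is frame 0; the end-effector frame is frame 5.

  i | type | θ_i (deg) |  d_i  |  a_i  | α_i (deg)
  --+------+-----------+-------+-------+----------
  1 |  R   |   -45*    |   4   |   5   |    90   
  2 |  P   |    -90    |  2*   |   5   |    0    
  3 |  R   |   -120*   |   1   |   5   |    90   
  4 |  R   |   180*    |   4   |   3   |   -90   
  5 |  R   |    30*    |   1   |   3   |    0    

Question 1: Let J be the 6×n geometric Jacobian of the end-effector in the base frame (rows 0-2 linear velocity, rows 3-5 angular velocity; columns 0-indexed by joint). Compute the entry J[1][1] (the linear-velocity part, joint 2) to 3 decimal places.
-0.707

prismatic axis z_1 = (-0.7071,-0.7071,0.0000)
J_v[:, 1] = z_1; J_ω[:, 1] = (0,0,0)
entry J[1][1] = -0.7071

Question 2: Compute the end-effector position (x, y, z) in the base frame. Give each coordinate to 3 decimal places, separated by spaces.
after link 1: o_1 = (3.5355, -3.5355, 4.0000)
after link 2: o_2 = (2.1213, -4.9497, -1.0000)
after link 3: o_3 = (-1.6476, -2.5950, 1.5000)
after link 4: o_4 = (1.6037, -5.8463, 3.4641)
after link 5: o_5 = (3.3714, -6.1999, 0.8660)

3.371 -6.200 0.866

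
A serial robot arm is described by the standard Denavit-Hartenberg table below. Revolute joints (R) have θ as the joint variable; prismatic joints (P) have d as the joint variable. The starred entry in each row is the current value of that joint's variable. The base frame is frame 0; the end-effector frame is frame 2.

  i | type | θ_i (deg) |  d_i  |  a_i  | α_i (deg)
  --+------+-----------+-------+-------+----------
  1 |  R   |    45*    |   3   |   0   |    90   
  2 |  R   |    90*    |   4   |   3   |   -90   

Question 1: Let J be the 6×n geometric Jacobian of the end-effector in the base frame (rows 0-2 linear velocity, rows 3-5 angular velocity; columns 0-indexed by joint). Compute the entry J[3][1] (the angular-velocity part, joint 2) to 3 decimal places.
axis z_1 = (0.7071,-0.7071,0.0000); lever o_n−o_1 = (2.8284,-2.8284,3.0000)
cross product → J_v[:, 1] = (-2.1213,-2.1213,0.0000)
J_ω[:, 1] = z_1
entry J[3][1] = 0.7071

0.707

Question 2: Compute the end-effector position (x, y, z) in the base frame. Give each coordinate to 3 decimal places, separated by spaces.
after link 1: o_1 = (0.0000, 0.0000, 3.0000)
after link 2: o_2 = (2.8284, -2.8284, 6.0000)

2.828 -2.828 6.000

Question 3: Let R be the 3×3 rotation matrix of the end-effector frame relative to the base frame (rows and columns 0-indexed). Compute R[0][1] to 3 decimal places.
End-effector y-axis (col 1 of R) = (-0.7071,0.7071,-0.0000)
R[0][1] = -0.7071

-0.707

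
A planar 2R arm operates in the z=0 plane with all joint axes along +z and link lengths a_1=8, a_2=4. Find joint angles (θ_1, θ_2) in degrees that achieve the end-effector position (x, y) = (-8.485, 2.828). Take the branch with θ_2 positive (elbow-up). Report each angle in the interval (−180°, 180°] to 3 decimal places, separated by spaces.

135.001 90.006

cos θ_2 = (79.9928−8²−4²)/(2·8·4) = -0.0001; θ_2 = 90.0064° (elbow-up)
β = atan2(2.8280,-8.4850) = 161.5671°; ψ = atan2(4.0000,7.9996) = 26.5663°
θ_1 = β − ψ = 135.0007°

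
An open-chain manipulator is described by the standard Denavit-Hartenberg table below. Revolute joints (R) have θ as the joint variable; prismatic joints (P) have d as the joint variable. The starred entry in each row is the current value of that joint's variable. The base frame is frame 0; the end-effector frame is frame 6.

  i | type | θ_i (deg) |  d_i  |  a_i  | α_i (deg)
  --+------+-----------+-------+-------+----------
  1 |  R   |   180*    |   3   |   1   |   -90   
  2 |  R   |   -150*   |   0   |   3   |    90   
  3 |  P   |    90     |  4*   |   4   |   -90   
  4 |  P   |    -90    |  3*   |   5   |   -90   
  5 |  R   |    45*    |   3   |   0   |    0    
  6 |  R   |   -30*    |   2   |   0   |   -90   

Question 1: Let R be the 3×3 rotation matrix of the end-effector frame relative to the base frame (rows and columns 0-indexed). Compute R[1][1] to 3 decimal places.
1.000

End-effector y-axis (col 1 of R) = (0.0000,1.0000,-0.0000)
R[1][1] = 1.0000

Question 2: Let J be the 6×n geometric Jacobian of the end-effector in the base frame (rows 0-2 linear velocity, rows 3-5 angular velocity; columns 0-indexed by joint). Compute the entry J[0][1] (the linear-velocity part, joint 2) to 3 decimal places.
axis z_1 = (-0.0000,-1.0000,0.0000); lever o_n−o_1 = (4.5000,-9.0000,-7.7942)
cross product → J_v[:, 1] = (7.7942,-0.0000,4.5000)
J_ω[:, 1] = z_1
entry J[0][1] = 7.7942

7.794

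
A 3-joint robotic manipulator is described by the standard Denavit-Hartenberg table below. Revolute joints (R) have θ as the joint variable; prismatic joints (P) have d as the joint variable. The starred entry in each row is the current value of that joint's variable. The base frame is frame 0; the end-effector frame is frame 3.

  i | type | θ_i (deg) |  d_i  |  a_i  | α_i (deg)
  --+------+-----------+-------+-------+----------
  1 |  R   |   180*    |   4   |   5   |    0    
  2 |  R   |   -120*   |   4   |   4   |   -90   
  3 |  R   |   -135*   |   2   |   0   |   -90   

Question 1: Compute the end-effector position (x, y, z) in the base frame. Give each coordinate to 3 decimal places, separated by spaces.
-4.732 4.464 8.000

after link 1: o_1 = (-5.0000, 0.0000, 4.0000)
after link 2: o_2 = (-3.0000, 3.4641, 8.0000)
after link 3: o_3 = (-4.7321, 4.4641, 8.0000)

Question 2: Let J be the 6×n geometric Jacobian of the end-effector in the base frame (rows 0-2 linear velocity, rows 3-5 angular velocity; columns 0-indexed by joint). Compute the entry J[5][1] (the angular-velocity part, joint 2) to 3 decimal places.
axis z_1 = (0.0000,0.0000,1.0000); lever o_n−o_1 = (0.2679,4.4641,4.0000)
cross product → J_v[:, 1] = (-4.4641,0.2679,0.0000)
J_ω[:, 1] = z_1
entry J[5][1] = 1.0000

1.000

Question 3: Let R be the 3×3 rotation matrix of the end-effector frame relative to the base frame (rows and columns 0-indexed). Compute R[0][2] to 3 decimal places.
0.354

End-effector z-axis (col 2 of R) = (0.3536,0.6124,0.7071)
R[0][2] = 0.3536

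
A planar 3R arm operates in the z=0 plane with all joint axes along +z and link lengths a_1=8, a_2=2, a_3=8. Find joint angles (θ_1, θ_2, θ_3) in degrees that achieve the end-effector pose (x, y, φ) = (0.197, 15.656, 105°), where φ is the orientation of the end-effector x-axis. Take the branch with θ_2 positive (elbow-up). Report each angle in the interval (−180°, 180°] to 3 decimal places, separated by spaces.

60.004 89.992 -44.996

wrist centre = target − a_3·(cos φ, sin φ) = (2.2676, 7.9286)
cos θ_2 = (68.0044−8²−2²)/(2·8·2) = 0.0001; θ_2 = 89.9921° (elbow-up)
β = atan2(7.9286,2.2676) = 74.0396°; ψ = atan2(2.0000,8.0003) = 14.0358°
θ_1 = β − ψ = 60.0039°
θ_3 = φ − θ_1 − θ_2 = -44.9960° (wrapped to (-180°,180°])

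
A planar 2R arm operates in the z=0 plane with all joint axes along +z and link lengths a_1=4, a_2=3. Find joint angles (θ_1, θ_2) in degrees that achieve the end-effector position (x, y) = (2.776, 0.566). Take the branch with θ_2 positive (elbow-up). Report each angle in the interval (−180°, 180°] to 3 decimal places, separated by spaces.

-36.948 135.010

cos θ_2 = (8.0265−4²−3²)/(2·4·3) = -0.7072; θ_2 = 135.0098° (elbow-up)
β = atan2(0.5660,2.7760) = 11.5241°; ψ = atan2(2.1210,1.8783) = 48.4719°
θ_1 = β − ψ = -36.9478°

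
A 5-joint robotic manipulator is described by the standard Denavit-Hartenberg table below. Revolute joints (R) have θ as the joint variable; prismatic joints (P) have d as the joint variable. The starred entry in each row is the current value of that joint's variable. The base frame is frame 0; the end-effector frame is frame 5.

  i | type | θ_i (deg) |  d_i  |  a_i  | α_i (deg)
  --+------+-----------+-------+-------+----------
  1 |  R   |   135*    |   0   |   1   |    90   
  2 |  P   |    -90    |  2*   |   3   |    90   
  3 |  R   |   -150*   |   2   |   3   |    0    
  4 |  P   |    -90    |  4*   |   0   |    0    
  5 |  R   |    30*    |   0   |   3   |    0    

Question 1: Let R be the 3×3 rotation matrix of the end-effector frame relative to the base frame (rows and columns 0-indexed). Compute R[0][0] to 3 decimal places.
0.354

End-effector x-axis (col 0 of R) = (0.3536,0.3536,0.8660)
R[0][0] = 0.3536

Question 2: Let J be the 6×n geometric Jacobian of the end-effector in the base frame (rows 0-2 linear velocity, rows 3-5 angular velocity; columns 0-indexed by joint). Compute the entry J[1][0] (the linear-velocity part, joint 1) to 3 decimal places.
axis z_0 = ẑ; lever o_n−o_0 = (4.9497,-2.1213,2.1962)
cross product → J_v[:, 0] = (2.1213,4.9497,-0.0000)
J_ω[:, 0] = z_0
entry J[1][0] = 4.9497

4.950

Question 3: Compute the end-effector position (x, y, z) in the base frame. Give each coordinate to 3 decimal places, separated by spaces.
4.950 -2.121 2.196

after link 1: o_1 = (-0.7071, 0.7071, 0.0000)
after link 2: o_2 = (0.7071, 2.1213, -3.0000)
after link 3: o_3 = (1.0607, -0.3536, -0.4019)
after link 4: o_4 = (3.8891, -3.1820, -0.4019)
after link 5: o_5 = (4.9497, -2.1213, 2.1962)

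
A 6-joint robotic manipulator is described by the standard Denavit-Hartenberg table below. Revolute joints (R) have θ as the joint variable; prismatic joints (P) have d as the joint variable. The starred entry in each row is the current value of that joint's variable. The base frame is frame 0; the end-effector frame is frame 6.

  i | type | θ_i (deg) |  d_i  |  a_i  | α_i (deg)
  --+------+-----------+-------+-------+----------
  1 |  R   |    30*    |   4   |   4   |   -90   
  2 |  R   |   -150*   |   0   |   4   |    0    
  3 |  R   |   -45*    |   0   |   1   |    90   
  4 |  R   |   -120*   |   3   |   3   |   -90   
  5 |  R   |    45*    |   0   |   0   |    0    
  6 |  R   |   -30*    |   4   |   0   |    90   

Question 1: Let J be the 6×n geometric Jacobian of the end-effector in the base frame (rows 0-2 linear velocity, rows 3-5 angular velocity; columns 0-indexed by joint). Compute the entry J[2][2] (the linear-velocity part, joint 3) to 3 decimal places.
2.087

axis z_2 = (-0.5000,0.8660,0.0000); lever o_n−o_2 = (0.4920,-5.0254,-3.6649)
cross product → J_v[:, 2] = (-3.1739,-1.8325,2.0866)
J_ω[:, 2] = z_2
entry J[2][2] = 2.0866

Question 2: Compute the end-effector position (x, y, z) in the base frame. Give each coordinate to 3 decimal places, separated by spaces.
after link 1: o_1 = (3.4641, 2.0000, 4.0000)
after link 2: o_2 = (0.4641, 0.2679, 6.0000)
after link 3: o_3 = (-0.3724, -0.2150, 5.7412)
after link 4: o_4 = (2.8538, -1.3523, 3.2316)
after link 5: o_5 = (2.8538, -1.3523, 3.2316)
after link 6: o_6 = (0.9561, -4.7574, 2.3351)

0.956 -4.757 2.335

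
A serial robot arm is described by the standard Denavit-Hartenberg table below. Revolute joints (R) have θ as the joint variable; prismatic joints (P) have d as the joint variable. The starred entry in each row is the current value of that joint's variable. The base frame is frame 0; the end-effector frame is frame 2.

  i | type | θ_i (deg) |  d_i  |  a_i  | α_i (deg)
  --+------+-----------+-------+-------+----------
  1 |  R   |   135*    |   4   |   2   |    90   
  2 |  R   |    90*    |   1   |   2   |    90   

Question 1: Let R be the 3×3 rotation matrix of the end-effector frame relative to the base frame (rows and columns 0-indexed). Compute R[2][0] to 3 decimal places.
1.000

End-effector x-axis (col 0 of R) = (-0.0000,0.0000,1.0000)
R[2][0] = 1.0000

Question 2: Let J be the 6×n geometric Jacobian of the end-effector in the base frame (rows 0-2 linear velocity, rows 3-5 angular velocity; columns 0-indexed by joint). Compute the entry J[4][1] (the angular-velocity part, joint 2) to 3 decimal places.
axis z_1 = (0.7071,0.7071,0.0000); lever o_n−o_1 = (0.7071,0.7071,2.0000)
cross product → J_v[:, 1] = (1.4142,-1.4142,0.0000)
J_ω[:, 1] = z_1
entry J[4][1] = 0.7071

0.707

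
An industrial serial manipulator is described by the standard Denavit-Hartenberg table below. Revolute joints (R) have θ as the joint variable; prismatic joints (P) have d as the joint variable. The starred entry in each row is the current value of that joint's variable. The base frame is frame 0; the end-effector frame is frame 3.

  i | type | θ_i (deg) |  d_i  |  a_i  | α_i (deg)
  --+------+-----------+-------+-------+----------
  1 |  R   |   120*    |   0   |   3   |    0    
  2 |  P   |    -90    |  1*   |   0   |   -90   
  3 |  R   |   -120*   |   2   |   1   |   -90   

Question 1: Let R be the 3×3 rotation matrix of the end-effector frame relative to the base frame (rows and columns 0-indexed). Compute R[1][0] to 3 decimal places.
-0.250

End-effector x-axis (col 0 of R) = (-0.4330,-0.2500,0.8660)
R[1][0] = -0.2500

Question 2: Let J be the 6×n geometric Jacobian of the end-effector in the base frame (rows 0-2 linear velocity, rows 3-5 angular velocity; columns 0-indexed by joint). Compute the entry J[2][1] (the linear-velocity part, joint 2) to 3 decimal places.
prismatic axis z_1 = (0.0000,0.0000,1.0000)
J_v[:, 1] = z_1; J_ω[:, 1] = (0,0,0)
entry J[2][1] = 1.0000

1.000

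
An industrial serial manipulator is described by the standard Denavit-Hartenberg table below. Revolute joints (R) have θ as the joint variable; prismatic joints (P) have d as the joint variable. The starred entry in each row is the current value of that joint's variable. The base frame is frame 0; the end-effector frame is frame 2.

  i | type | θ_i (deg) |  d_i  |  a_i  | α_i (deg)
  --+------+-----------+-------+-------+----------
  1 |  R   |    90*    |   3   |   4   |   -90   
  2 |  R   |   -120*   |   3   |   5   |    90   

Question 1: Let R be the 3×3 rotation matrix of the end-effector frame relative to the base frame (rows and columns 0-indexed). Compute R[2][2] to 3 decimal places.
End-effector z-axis (col 2 of R) = (-0.0000,-0.8660,-0.5000)
R[2][2] = -0.5000

-0.500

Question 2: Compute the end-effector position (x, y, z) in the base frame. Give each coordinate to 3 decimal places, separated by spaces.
-3.000 1.500 7.330

after link 1: o_1 = (0.0000, 4.0000, 3.0000)
after link 2: o_2 = (-3.0000, 1.5000, 7.3301)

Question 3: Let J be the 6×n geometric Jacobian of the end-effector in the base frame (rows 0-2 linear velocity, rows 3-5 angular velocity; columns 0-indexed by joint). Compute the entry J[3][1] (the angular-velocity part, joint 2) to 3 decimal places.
-1.000

axis z_1 = (-1.0000,0.0000,0.0000); lever o_n−o_1 = (-3.0000,-2.5000,4.3301)
cross product → J_v[:, 1] = (0.0000,4.3301,2.5000)
J_ω[:, 1] = z_1
entry J[3][1] = -1.0000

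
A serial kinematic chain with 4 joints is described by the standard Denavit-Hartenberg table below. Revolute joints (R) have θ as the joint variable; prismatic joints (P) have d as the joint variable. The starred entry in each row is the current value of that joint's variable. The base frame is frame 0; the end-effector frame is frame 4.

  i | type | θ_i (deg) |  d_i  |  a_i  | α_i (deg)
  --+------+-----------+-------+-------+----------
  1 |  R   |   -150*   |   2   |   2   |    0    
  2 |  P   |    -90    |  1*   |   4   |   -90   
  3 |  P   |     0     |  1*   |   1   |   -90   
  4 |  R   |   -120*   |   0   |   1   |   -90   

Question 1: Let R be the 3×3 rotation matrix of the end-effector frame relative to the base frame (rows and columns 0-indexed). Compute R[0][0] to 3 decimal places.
End-effector x-axis (col 0 of R) = (-0.5000,-0.8660,0.0000)
R[0][0] = -0.5000

-0.500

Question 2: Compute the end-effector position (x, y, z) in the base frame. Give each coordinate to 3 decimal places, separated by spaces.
after link 1: o_1 = (-1.7321, -1.0000, 2.0000)
after link 2: o_2 = (-3.7321, 2.4641, 3.0000)
after link 3: o_3 = (-5.0981, 2.8301, 3.0000)
after link 4: o_4 = (-5.5981, 1.9641, 3.0000)

-5.598 1.964 3.000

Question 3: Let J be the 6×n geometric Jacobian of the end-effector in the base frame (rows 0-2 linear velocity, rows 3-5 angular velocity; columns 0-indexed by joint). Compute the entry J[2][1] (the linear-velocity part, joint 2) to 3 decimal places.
1.000

prismatic axis z_1 = (0.0000,0.0000,1.0000)
J_v[:, 1] = z_1; J_ω[:, 1] = (0,0,0)
entry J[2][1] = 1.0000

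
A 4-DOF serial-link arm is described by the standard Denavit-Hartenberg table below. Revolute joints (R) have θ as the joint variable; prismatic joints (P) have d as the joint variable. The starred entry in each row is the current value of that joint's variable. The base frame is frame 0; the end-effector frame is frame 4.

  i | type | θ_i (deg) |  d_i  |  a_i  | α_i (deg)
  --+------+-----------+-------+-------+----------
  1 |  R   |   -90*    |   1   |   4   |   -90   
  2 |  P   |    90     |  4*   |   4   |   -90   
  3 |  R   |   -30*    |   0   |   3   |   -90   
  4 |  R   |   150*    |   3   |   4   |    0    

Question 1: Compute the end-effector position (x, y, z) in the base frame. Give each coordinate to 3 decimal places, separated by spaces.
1.170 -6.000 -4.098

after link 1: o_1 = (0.0000, -4.0000, 1.0000)
after link 2: o_2 = (4.0000, -4.0000, -3.0000)
after link 3: o_3 = (5.5000, -4.0000, -5.5981)
after link 4: o_4 = (1.1699, -6.0000, -4.0981)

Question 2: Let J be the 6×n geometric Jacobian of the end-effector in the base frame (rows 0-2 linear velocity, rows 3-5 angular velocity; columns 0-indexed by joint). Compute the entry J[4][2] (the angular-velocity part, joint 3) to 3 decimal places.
1.000

axis z_2 = (0.0000,1.0000,-0.0000); lever o_n−o_2 = (-2.8301,-2.0000,-1.0981)
cross product → J_v[:, 2] = (-1.0981,0.0000,2.8301)
J_ω[:, 2] = z_2
entry J[4][2] = 1.0000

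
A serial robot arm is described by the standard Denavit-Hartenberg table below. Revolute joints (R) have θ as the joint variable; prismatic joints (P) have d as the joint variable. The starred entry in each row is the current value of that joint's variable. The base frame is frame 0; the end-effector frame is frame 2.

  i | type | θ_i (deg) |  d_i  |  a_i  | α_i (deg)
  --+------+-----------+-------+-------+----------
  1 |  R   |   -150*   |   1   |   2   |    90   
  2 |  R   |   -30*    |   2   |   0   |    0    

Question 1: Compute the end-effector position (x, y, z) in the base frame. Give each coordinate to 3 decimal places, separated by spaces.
after link 1: o_1 = (-1.7321, -1.0000, 1.0000)
after link 2: o_2 = (-2.7321, 0.7321, 1.0000)

-2.732 0.732 1.000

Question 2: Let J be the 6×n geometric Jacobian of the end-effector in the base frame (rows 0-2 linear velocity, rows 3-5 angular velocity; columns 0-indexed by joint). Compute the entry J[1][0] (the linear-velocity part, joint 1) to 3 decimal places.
axis z_0 = ẑ; lever o_n−o_0 = (-2.7321,0.7321,1.0000)
cross product → J_v[:, 0] = (-0.7321,-2.7321,0.0000)
J_ω[:, 0] = z_0
entry J[1][0] = -2.7321

-2.732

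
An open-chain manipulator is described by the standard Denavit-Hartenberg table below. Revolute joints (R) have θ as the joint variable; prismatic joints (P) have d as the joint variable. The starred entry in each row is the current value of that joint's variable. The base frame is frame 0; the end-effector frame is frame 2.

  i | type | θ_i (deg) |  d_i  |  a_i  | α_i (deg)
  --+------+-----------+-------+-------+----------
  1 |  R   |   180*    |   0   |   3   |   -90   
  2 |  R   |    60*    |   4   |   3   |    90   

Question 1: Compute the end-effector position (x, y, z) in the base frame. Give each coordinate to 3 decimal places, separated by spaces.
after link 1: o_1 = (-3.0000, 0.0000, 0.0000)
after link 2: o_2 = (-4.5000, -4.0000, -2.5981)

-4.500 -4.000 -2.598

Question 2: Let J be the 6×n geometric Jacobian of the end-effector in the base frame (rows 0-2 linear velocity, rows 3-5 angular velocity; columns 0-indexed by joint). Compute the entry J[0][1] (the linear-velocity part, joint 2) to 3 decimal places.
axis z_1 = (-0.0000,-1.0000,0.0000); lever o_n−o_1 = (-1.5000,-4.0000,-2.5981)
cross product → J_v[:, 1] = (2.5981,-0.0000,-1.5000)
J_ω[:, 1] = z_1
entry J[0][1] = 2.5981

2.598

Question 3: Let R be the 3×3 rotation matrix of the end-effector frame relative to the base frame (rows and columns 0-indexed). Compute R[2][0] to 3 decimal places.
-0.866

End-effector x-axis (col 0 of R) = (-0.5000,0.0000,-0.8660)
R[2][0] = -0.8660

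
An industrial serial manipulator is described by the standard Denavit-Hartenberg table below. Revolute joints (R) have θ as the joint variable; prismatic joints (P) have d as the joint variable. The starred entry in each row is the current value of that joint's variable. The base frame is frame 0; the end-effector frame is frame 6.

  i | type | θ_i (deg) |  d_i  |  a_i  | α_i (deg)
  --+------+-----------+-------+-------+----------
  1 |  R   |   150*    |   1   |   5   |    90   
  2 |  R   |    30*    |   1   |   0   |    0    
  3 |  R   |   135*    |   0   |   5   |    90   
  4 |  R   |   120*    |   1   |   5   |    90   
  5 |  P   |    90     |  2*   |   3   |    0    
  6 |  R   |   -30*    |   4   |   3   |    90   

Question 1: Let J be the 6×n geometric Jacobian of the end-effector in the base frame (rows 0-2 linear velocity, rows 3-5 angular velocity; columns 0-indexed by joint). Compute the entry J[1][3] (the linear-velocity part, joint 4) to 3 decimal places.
axis z_3 = (-0.2241,0.1294,0.9659); lever o_n−o_3 = (4.4637,7.3870,6.8770)
cross product → J_v[:, 3] = (-6.2454,5.8530,-2.2334)
J_ω[:, 3] = z_3
entry J[1][3] = 5.8530

5.853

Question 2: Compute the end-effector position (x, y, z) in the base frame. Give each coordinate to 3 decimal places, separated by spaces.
after link 1: o_1 = (-4.3301, 2.5000, 1.0000)
after link 2: o_2 = (-3.8301, 3.3660, 1.0000)
after link 3: o_3 = (0.3525, 0.9512, 2.2941)
after link 4: o_4 = (0.2021, 6.0380, 2.6130)
after link 5: o_5 = (1.4785, 6.4558, 5.9590)
after link 6: o_6 = (4.8161, 8.3382, 9.1710)

4.816 8.338 9.171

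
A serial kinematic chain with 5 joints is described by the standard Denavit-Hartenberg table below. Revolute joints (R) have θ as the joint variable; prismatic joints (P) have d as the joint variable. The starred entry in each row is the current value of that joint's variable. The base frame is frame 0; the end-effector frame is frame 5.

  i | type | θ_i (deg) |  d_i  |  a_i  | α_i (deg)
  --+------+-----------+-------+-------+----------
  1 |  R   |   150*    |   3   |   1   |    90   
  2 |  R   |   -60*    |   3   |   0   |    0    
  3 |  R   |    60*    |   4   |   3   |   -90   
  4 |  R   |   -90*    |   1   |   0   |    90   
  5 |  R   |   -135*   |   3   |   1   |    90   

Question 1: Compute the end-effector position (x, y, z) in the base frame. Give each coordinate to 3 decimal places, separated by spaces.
after link 1: o_1 = (-0.8660, 0.5000, 3.0000)
after link 2: o_2 = (0.6340, 3.0981, 3.0000)
after link 3: o_3 = (0.0359, 8.0622, 3.0000)
after link 4: o_4 = (0.0359, 8.0622, 4.0000)
after link 5: o_5 = (2.2804, 5.9498, 3.2929)

2.280 5.950 3.293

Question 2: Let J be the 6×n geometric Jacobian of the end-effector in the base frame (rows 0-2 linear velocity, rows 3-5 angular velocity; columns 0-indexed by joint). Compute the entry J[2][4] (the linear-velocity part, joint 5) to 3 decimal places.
-0.707

axis z_4 = (0.8660,-0.5000,0.0000); lever o_n−o_4 = (2.2445,-2.1124,-0.7071)
cross product → J_v[:, 4] = (0.3536,0.6124,-0.7071)
J_ω[:, 4] = z_4
entry J[2][4] = -0.7071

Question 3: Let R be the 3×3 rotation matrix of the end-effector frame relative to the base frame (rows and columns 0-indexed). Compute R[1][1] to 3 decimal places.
End-effector y-axis (col 1 of R) = (0.8660,-0.5000,0.0000)
R[1][1] = -0.5000

-0.500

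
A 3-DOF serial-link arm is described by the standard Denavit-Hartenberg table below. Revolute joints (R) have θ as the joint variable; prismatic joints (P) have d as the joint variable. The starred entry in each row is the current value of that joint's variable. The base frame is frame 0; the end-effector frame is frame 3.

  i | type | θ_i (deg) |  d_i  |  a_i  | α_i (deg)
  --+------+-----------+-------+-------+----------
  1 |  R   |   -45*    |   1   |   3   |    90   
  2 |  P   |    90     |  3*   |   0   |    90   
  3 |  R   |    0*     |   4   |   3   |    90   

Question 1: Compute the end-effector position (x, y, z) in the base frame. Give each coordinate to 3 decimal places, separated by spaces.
after link 1: o_1 = (2.1213, -2.1213, 1.0000)
after link 2: o_2 = (0.0000, -4.2426, 1.0000)
after link 3: o_3 = (2.8284, -7.0711, 4.0000)

2.828 -7.071 4.000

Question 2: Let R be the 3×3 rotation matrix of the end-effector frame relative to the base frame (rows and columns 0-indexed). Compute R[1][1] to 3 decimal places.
End-effector y-axis (col 1 of R) = (0.7071,-0.7071,-0.0000)
R[1][1] = -0.7071

-0.707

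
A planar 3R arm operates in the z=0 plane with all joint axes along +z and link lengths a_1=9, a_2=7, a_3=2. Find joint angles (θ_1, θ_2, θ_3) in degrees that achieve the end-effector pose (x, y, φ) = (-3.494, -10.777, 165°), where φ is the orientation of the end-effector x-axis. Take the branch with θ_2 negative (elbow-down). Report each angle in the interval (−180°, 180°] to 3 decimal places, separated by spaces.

-60.001 -89.996 -45.003

wrist centre = target − a_3·(cos φ, sin φ) = (-1.5621, -11.2946)
cos θ_2 = (130.0092−9²−7²)/(2·9·7) = 0.0001; θ_2 = -89.9958° (elbow-down)
β = atan2(-11.2946,-1.5621) = -97.8746°; ψ = atan2(-7.0000,9.0005) = -37.8734°
θ_1 = β − ψ = -60.0011°
θ_3 = φ − θ_1 − θ_2 = -45.0030° (wrapped to (-180°,180°])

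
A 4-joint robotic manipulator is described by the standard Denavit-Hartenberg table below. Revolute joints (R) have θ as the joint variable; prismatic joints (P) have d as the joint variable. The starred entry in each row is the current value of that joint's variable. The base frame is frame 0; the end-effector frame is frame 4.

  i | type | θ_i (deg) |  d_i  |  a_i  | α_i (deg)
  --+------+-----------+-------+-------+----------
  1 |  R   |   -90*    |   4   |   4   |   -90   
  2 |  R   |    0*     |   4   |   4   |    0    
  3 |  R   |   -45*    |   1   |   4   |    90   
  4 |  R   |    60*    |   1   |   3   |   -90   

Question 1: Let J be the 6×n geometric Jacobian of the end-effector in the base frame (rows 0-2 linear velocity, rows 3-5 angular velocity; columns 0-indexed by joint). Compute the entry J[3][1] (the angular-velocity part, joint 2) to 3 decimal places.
1.000

axis z_1 = (1.0000,0.0000,0.0000); lever o_n−o_1 = (7.5981,-7.1820,4.5962)
cross product → J_v[:, 1] = (0.0000,-4.5962,-7.1820)
J_ω[:, 1] = z_1
entry J[3][1] = 1.0000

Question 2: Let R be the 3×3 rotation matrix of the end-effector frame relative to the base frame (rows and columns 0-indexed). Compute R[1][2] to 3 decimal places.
0.612

End-effector z-axis (col 2 of R) = (0.5000,0.6124,-0.6124)
R[1][2] = 0.6124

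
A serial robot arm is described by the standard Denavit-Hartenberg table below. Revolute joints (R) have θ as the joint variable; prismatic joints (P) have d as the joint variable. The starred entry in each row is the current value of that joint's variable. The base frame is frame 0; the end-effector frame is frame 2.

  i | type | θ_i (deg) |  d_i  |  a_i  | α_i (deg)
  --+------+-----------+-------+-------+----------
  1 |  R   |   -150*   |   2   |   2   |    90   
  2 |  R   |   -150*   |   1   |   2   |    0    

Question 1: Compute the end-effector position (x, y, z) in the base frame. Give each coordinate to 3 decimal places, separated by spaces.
after link 1: o_1 = (-1.7321, -1.0000, 2.0000)
after link 2: o_2 = (-0.7321, 0.7321, 1.0000)

-0.732 0.732 1.000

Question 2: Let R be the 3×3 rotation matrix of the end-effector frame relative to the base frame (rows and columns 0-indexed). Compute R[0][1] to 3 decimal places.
End-effector y-axis (col 1 of R) = (-0.4330,-0.2500,-0.8660)
R[0][1] = -0.4330

-0.433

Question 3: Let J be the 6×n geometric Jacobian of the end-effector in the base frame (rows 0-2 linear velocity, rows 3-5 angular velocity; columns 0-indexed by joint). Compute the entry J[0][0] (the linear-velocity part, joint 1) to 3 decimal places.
axis z_0 = ẑ; lever o_n−o_0 = (-0.7321,0.7321,1.0000)
cross product → J_v[:, 0] = (-0.7321,-0.7321,0.0000)
J_ω[:, 0] = z_0
entry J[0][0] = -0.7321

-0.732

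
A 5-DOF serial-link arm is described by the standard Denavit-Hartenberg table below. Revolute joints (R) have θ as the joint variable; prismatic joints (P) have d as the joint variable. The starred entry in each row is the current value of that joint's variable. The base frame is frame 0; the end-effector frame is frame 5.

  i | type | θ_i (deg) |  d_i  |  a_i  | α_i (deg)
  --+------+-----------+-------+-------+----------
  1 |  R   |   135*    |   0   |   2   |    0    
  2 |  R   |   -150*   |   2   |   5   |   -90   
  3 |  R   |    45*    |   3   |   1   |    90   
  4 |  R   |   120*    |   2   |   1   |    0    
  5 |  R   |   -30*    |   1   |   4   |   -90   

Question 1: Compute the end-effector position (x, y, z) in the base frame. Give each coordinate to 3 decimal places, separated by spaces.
after link 1: o_1 = (-1.4142, 1.4142, 0.0000)
after link 2: o_2 = (3.4154, 0.1201, 2.0000)
after link 3: o_3 = (4.8749, 2.8349, 1.2929)
after link 4: o_4 = (6.1235, 3.3969, 3.0607)
after link 5: o_5 = (7.8418, 7.0776, 3.7678)

7.842 7.078 3.768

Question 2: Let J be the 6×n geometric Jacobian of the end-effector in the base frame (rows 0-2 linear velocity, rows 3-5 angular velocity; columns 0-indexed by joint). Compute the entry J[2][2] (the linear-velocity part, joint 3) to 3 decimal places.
-2.475

axis z_2 = (0.2588,0.9659,0.0000); lever o_n−o_2 = (4.4264,6.9575,1.7678)
cross product → J_v[:, 2] = (1.7075,-0.4575,-2.4749)
J_ω[:, 2] = z_2
entry J[2][2] = -2.4749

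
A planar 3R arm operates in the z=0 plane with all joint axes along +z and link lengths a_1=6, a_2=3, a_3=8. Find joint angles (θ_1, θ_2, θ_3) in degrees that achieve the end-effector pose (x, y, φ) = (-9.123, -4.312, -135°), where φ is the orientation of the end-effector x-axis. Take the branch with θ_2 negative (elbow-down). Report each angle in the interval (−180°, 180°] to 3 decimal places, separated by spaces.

-177.413 -150.001 -167.587

wrist centre = target − a_3·(cos φ, sin φ) = (-3.4661, 1.3449)
cos θ_2 = (13.8228−6²−3²)/(2·6·3) = -0.8660; θ_2 = -150.0009° (elbow-down)
β = atan2(1.3449,-3.4661) = 158.7939°; ψ = atan2(-1.5000,3.4019) = -23.7935°
θ_1 = β − ψ = 182.5874°
θ_3 = φ − θ_1 − θ_2 = -167.5865° (wrapped to (-180°,180°])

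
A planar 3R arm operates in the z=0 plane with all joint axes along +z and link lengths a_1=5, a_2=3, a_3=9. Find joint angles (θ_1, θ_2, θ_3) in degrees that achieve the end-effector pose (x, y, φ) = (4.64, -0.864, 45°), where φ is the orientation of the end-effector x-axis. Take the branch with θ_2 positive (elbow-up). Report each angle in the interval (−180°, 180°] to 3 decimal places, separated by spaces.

-120.001 44.994 120.007

wrist centre = target − a_3·(cos φ, sin φ) = (-1.7240, -7.2280)
cos θ_2 = (55.2155−5²−3²)/(2·5·3) = 0.7072; θ_2 = 44.9939° (elbow-up)
β = atan2(-7.2280,-1.7240) = -103.4151°; ψ = atan2(2.1211,7.1215) = 16.5857°
θ_1 = β − ψ = -120.0009°
θ_3 = φ − θ_1 − θ_2 = 120.0070° (wrapped to (-180°,180°])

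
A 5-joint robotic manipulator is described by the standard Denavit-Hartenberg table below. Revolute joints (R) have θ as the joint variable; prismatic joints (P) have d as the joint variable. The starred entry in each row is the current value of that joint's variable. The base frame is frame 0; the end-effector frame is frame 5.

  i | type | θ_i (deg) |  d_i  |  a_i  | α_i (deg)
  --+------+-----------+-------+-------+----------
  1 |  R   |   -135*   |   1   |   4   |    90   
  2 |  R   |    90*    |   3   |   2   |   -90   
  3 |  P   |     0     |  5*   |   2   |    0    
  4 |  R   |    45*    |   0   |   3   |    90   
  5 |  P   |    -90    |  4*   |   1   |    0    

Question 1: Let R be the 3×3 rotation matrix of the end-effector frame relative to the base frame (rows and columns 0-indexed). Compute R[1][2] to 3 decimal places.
0.500

End-effector z-axis (col 2 of R) = (-0.5000,0.5000,0.7071)
R[1][2] = 0.5000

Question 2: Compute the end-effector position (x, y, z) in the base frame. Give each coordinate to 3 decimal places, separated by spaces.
after link 1: o_1 = (-2.8284, -2.8284, 1.0000)
after link 2: o_2 = (-4.9497, -0.7071, 3.0000)
after link 3: o_3 = (-1.4142, 2.8284, 5.0000)
after link 4: o_4 = (0.0858, 1.3284, 7.1213)
after link 5: o_5 = (-2.6213, 2.6213, 9.9497)

-2.621 2.621 9.950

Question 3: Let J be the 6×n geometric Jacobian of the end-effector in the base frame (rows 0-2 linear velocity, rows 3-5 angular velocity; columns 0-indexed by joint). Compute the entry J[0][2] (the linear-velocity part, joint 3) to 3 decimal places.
0.707

prismatic axis z_2 = (0.7071,0.7071,0.0000)
J_v[:, 2] = z_2; J_ω[:, 2] = (0,0,0)
entry J[0][2] = 0.7071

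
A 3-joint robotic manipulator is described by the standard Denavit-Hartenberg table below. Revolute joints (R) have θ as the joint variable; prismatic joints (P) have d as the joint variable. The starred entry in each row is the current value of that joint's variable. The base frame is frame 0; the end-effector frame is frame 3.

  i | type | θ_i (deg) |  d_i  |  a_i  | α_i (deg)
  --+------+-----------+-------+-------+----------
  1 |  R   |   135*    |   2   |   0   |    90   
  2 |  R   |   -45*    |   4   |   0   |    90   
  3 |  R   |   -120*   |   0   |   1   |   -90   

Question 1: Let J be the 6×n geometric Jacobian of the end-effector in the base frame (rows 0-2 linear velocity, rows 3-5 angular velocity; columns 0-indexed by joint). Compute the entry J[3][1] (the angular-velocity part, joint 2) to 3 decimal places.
0.707

axis z_1 = (0.7071,0.7071,0.0000); lever o_n−o_1 = (2.4661,1.9661,0.3536)
cross product → J_v[:, 1] = (0.2500,-0.2500,-0.3536)
J_ω[:, 1] = z_1
entry J[3][1] = 0.7071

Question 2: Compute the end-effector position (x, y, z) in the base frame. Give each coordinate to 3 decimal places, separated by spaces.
2.466 1.966 2.354

after link 1: o_1 = (0.0000, 0.0000, 2.0000)
after link 2: o_2 = (2.8284, 2.8284, 2.0000)
after link 3: o_3 = (2.4661, 1.9661, 2.3536)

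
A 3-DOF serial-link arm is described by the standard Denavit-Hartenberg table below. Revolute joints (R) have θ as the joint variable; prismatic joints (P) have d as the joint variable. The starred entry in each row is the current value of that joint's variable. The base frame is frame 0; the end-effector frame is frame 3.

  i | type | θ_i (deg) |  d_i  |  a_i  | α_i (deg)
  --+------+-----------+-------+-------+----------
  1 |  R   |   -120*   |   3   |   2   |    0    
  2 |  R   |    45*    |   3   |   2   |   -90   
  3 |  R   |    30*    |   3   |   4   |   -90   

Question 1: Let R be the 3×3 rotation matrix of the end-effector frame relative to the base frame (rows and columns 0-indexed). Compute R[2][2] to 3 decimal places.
-0.866

End-effector z-axis (col 2 of R) = (-0.1294,0.4830,-0.8660)
R[2][2] = -0.8660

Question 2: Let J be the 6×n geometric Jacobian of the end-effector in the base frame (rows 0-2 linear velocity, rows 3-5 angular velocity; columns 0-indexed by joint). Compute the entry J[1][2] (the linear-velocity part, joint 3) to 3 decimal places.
axis z_2 = (0.9659,0.2588,0.0000); lever o_n−o_2 = (3.7944,-2.5696,-2.0000)
cross product → J_v[:, 2] = (-0.5176,1.9319,-3.4641)
J_ω[:, 2] = z_2
entry J[1][2] = 1.9319

1.932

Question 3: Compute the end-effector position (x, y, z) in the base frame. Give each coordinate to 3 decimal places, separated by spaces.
after link 1: o_1 = (-1.0000, -1.7321, 3.0000)
after link 2: o_2 = (-0.4824, -3.6639, 6.0000)
after link 3: o_3 = (3.3120, -6.2335, 4.0000)

3.312 -6.234 4.000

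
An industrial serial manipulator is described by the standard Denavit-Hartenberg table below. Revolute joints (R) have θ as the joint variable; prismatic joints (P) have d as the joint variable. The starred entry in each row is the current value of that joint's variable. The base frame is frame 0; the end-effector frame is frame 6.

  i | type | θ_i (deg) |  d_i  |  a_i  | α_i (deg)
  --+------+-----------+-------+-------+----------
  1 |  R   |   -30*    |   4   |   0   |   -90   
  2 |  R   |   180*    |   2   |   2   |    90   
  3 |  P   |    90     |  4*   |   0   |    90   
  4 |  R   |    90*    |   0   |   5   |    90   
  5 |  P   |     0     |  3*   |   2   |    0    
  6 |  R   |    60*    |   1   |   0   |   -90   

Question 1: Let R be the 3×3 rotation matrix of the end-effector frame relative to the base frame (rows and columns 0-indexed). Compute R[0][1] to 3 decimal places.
-0.500

End-effector y-axis (col 1 of R) = (-0.5000,-0.8660,-0.0000)
R[0][1] = -0.5000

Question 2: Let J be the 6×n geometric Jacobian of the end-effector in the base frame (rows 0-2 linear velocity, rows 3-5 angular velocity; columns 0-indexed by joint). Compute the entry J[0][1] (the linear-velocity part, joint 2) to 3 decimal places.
-9.526

axis z_1 = (0.5000,0.8660,0.0000); lever o_n−o_1 = (1.2679,6.1962,-11.0000)
cross product → J_v[:, 1] = (-9.5263,5.5000,2.0000)
J_ω[:, 1] = z_1
entry J[0][1] = -9.5263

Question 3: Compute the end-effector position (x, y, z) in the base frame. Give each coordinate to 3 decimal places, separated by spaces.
1.268 6.196 -7.000

after link 1: o_1 = (0.0000, 0.0000, 4.0000)
after link 2: o_2 = (-0.7321, 2.7321, 4.0000)
after link 3: o_3 = (-0.7321, 2.7321, 0.0000)
after link 4: o_4 = (-0.7321, 2.7321, -5.0000)
after link 5: o_5 = (0.7679, 5.3301, -7.0000)
after link 6: o_6 = (1.2679, 6.1962, -7.0000)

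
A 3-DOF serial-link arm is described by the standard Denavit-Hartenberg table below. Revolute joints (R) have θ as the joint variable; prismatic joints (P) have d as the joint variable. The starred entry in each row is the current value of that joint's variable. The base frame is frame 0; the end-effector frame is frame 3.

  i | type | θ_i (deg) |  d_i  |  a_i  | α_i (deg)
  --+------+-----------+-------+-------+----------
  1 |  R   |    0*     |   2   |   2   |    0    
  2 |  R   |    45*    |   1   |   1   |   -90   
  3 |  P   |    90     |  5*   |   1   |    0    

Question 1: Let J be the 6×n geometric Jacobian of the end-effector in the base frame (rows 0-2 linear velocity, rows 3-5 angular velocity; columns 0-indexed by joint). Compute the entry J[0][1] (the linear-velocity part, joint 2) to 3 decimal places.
-4.243

axis z_1 = (0.0000,0.0000,1.0000); lever o_n−o_1 = (-2.8284,4.2426,0.0000)
cross product → J_v[:, 1] = (-4.2426,-2.8284,0.0000)
J_ω[:, 1] = z_1
entry J[0][1] = -4.2426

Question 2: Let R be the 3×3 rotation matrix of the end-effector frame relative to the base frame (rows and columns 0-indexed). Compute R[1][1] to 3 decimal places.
End-effector y-axis (col 1 of R) = (-0.7071,-0.7071,-0.0000)
R[1][1] = -0.7071

-0.707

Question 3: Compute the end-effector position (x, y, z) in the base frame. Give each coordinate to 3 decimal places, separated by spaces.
-0.828 4.243 2.000

after link 1: o_1 = (2.0000, 0.0000, 2.0000)
after link 2: o_2 = (2.7071, 0.7071, 3.0000)
after link 3: o_3 = (-0.8284, 4.2426, 2.0000)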